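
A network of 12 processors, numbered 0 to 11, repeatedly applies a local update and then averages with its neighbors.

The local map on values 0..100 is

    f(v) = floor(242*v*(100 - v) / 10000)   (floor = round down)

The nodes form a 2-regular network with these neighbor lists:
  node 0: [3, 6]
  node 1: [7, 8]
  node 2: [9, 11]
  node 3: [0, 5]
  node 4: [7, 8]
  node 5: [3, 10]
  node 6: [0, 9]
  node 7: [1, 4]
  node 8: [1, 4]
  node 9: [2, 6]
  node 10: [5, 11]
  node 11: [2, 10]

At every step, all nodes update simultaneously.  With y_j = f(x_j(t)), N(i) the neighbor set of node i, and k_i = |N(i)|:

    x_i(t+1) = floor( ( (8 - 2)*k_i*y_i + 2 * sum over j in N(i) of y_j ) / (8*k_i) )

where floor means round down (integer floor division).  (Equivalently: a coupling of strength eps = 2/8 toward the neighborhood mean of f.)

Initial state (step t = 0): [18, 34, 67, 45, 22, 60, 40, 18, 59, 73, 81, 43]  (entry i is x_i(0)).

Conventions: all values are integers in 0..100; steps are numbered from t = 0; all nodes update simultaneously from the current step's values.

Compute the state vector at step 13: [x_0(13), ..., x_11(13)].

Answer: [58, 58, 58, 58, 58, 58, 58, 58, 58, 58, 58, 58]

Derivation:
t=0: [18, 34, 67, 45, 22, 60, 40, 18, 59, 73, 81, 43]
t=1: [40, 52, 53, 55, 42, 55, 53, 38, 55, 49, 42, 55]
t=2: [58, 59, 59, 58, 58, 58, 59, 57, 59, 60, 58, 59]
t=3: [58, 58, 58, 58, 58, 58, 58, 58, 58, 58, 58, 58]
t=4: [58, 58, 58, 58, 58, 58, 58, 58, 58, 58, 58, 58]
t=5: [58, 58, 58, 58, 58, 58, 58, 58, 58, 58, 58, 58]
t=6: [58, 58, 58, 58, 58, 58, 58, 58, 58, 58, 58, 58]
t=7: [58, 58, 58, 58, 58, 58, 58, 58, 58, 58, 58, 58]
t=8: [58, 58, 58, 58, 58, 58, 58, 58, 58, 58, 58, 58]
t=9: [58, 58, 58, 58, 58, 58, 58, 58, 58, 58, 58, 58]
t=10: [58, 58, 58, 58, 58, 58, 58, 58, 58, 58, 58, 58]
t=11: [58, 58, 58, 58, 58, 58, 58, 58, 58, 58, 58, 58]
t=12: [58, 58, 58, 58, 58, 58, 58, 58, 58, 58, 58, 58]
t=13: [58, 58, 58, 58, 58, 58, 58, 58, 58, 58, 58, 58]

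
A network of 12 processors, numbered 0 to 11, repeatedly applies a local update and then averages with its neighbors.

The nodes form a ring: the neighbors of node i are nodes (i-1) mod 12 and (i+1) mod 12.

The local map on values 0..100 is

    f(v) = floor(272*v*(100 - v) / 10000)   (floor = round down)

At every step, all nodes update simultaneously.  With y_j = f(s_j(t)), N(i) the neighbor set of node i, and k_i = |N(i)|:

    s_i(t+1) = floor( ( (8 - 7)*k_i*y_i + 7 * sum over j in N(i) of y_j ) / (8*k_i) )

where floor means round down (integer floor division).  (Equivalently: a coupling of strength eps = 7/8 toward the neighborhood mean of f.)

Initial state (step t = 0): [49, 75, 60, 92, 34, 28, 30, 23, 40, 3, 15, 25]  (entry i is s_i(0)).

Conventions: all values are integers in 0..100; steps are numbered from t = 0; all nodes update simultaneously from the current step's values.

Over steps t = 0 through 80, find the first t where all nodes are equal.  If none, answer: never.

Answer: never
Key observation: The state at step 5 reappears at step 7 — the system is in a cycle of period 2 from step 5 on.  No step 0..7 is synchronized, and the cycle repeats forever, so no step up to 80 (or ever) has all nodes equal.

Derivation:
t=0: [49, 75, 60, 92, 34, 28, 30, 23, 40, 3, 15, 25]  (not all equal)
t=1: [53, 64, 39, 57, 40, 58, 51, 59, 32, 44, 29, 50]  (not all equal)
t=2: [65, 65, 64, 64, 65, 66, 65, 63, 65, 58, 66, 62]  (not all equal)
t=3: [62, 61, 61, 61, 61, 61, 61, 61, 64, 61, 64, 61]  (not all equal)
t=4: [64, 64, 64, 64, 64, 64, 64, 63, 63, 62, 63, 63]  (not all equal)
t=5: [62, 62, 62, 62, 62, 62, 62, 62, 63, 63, 63, 62]  (not all equal)
t=6: [64, 64, 64, 64, 64, 64, 64, 63, 63, 63, 63, 63]  (not all equal)
t=7: [62, 62, 62, 62, 62, 62, 62, 62, 63, 63, 63, 62]  (not all equal)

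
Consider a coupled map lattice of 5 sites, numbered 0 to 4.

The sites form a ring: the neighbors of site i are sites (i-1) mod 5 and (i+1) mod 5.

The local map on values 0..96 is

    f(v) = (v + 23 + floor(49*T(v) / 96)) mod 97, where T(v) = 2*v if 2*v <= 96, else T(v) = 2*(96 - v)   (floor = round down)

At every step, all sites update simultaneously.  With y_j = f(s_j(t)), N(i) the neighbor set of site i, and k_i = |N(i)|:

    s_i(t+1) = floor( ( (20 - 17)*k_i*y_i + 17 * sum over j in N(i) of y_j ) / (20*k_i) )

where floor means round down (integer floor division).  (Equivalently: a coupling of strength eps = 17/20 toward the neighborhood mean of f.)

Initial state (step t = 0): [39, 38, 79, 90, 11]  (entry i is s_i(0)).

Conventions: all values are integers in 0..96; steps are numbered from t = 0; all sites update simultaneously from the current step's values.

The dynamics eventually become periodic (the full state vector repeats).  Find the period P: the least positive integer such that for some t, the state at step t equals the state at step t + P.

Answer: 2
Key observation: The state at step 3, [22, 22, 22, 22, 22], reappears at step 5 — and no state repeats earlier — so the cycle the system enters has period 2.

Derivation:
t=0: [39, 38, 79, 90, 11]
t=1: [20, 11, 13, 31, 17]
t=2: [52, 54, 62, 57, 71]
t=3: [22, 22, 22, 22, 22]
t=4: [67, 67, 67, 67, 67]
t=5: [22, 22, 22, 22, 22]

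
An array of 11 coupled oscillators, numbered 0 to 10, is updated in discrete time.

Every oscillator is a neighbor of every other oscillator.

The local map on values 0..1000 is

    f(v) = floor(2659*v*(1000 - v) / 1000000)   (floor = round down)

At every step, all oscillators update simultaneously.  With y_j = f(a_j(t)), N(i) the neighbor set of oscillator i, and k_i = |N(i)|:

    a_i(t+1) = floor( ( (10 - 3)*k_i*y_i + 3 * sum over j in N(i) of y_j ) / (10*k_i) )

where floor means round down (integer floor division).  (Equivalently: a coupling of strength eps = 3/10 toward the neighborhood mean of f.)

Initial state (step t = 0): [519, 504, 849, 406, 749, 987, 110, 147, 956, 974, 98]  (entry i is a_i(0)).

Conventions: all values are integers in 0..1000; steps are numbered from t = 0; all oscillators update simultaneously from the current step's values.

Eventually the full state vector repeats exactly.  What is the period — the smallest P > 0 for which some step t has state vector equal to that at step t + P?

Simulating step by step:
t=0: [519, 504, 849, 406, 749, 987, 110, 147, 956, 974, 98]
t=1: [559, 560, 343, 544, 449, 138, 289, 338, 189, 160, 272]
t=2: [617, 617, 580, 620, 619, 390, 544, 577, 451, 418, 531]
t=3: [632, 632, 645, 631, 631, 635, 653, 645, 652, 644, 655]
t=4: [615, 615, 608, 616, 616, 614, 604, 608, 605, 609, 603]
t=5: [629, 629, 632, 629, 629, 630, 633, 632, 633, 632, 634]
t=6: [619, 619, 618, 619, 619, 618, 617, 618, 617, 618, 617]
t=7: [627, 627, 627, 627, 627, 627, 627, 627, 627, 627, 627]
t=8: [621, 621, 621, 621, 621, 621, 621, 621, 621, 621, 621]
t=9: [625, 625, 625, 625, 625, 625, 625, 625, 625, 625, 625]
t=10: [623, 623, 623, 623, 623, 623, 623, 623, 623, 623, 623]
t=11: [624, 624, 624, 624, 624, 624, 624, 624, 624, 624, 624]
t=12: [623, 623, 623, 623, 623, 623, 623, 623, 623, 623, 623]

Answer: 2
Key observation: The state at step 10, [623, 623, 623, 623, 623, 623, 623, 623, 623, 623, 623], reappears at step 12 — and no state repeats earlier — so the cycle the system enters has period 2.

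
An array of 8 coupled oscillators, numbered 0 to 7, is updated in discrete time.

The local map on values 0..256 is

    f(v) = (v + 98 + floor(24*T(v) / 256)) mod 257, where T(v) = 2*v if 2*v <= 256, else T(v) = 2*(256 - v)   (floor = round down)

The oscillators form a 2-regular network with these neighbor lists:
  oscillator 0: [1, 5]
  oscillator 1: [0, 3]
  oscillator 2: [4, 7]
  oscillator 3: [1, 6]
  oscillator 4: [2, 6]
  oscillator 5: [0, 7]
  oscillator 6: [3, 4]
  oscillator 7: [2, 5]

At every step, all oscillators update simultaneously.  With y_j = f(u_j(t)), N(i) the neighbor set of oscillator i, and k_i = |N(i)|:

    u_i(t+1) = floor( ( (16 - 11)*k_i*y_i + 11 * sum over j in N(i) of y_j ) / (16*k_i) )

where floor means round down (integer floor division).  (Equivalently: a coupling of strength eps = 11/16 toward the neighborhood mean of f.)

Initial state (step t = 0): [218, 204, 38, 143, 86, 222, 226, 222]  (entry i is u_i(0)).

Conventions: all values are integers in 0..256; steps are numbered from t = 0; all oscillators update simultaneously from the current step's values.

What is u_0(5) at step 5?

Simulating step by step:
t=0: [218, 204, 38, 143, 86, 222, 226, 222]
t=1: [62, 41, 137, 44, 136, 67, 92, 94]
t=2: [164, 155, 159, 168, 151, 185, 204, 126]
t=3: [25, 20, 94, 31, 28, 104, 29, 96]
t=4: [157, 127, 183, 128, 158, 185, 132, 214]
t=5: [103, 168, 38, 250, 105, 39, 170, 45]

Answer: u_0(5) = 103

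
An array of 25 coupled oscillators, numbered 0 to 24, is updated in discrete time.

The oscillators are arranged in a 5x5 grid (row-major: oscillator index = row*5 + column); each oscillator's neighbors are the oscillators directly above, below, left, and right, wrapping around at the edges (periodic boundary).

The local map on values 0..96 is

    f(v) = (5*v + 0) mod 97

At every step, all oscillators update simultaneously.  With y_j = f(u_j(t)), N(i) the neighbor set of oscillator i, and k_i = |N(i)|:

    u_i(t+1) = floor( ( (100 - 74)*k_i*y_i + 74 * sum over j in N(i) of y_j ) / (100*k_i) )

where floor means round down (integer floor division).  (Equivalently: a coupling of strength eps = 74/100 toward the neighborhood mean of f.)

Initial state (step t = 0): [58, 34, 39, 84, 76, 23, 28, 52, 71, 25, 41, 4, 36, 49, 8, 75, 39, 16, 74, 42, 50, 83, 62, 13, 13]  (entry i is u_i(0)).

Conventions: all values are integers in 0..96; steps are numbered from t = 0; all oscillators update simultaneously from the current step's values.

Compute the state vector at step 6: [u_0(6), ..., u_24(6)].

Answer: [47, 32, 28, 31, 35, 32, 30, 15, 21, 23, 28, 37, 37, 34, 25, 44, 47, 61, 60, 35, 43, 51, 44, 56, 49]

Derivation:
t=0: [58, 34, 39, 84, 76, 23, 28, 52, 71, 25, 41, 4, 36, 49, 8, 75, 39, 16, 74, 42, 50, 83, 62, 13, 13]
t=1: [68, 49, 35, 48, 64, 37, 43, 52, 49, 46, 32, 30, 61, 62, 30, 37, 39, 54, 59, 53, 64, 34, 36, 52, 58]
t=2: [49, 54, 65, 53, 49, 54, 53, 47, 44, 50, 68, 32, 43, 27, 48, 53, 53, 38, 43, 63, 64, 49, 75, 59, 61]
t=3: [56, 58, 59, 39, 48, 61, 65, 38, 44, 51, 60, 55, 48, 30, 42, 50, 69, 60, 34, 34, 42, 61, 55, 36, 23]
t=4: [54, 50, 51, 29, 42, 38, 61, 44, 45, 34, 33, 47, 55, 43, 40, 42, 43, 49, 59, 49, 36, 49, 41, 53, 45]
t=5: [65, 51, 41, 45, 46, 66, 43, 41, 39, 45, 46, 44, 46, 28, 40, 45, 34, 34, 36, 23, 53, 44, 46, 35, 48]
t=6: [47, 32, 28, 31, 35, 32, 30, 15, 21, 23, 28, 37, 37, 34, 25, 44, 47, 61, 60, 35, 43, 51, 44, 56, 49]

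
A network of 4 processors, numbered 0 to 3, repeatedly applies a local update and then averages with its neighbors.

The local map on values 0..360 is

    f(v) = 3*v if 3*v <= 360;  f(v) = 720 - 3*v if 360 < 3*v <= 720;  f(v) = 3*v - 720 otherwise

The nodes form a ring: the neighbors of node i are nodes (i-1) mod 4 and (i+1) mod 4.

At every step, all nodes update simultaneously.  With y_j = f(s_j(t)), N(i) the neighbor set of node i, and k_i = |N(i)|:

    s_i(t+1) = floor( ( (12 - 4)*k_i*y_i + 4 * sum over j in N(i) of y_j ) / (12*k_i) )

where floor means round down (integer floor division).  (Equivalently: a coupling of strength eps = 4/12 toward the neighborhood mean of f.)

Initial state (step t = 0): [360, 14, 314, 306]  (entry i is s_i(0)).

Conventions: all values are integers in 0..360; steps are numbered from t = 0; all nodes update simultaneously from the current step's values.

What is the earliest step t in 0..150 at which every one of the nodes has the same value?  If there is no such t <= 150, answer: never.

Simulating step by step:
t=0: [360, 14, 314, 306]  (not all equal)
t=1: [280, 125, 188, 229]  (not all equal)
t=2: [143, 276, 167, 68]  (not all equal)
t=3: [246, 157, 198, 221]  (not all equal)
t=4: [63, 190, 135, 62]  (not all equal)
t=5: [182, 184, 266, 208]  (not all equal)
t=6: [160, 154, 96, 106]  (not all equal)
t=7: [256, 260, 288, 300]  (not all equal)
t=8: [72, 72, 136, 152]  (not all equal)
t=9: [224, 232, 288, 264]  (not all equal)
t=10: [48, 48, 112, 80]  (not all equal)
t=11: [160, 176, 288, 240]  (not all equal)
t=12: [192, 192, 128, 64]  (not all equal)
t=13: [152, 176, 280, 208]  (not all equal)
t=14: [224, 192, 128, 128]  (not all equal)
t=15: [112, 160, 304, 288]  (not all equal)
t=16: [288, 248, 192, 184]  (not all equal)
t=17: [128, 64, 128, 160]  (not all equal)
t=18: [296, 240, 296, 272]  (not all equal)
t=19: [128, 56, 128, 120]  (not all equal)
t=20: [312, 224, 312, 352]  (not all equal)
t=21: [208, 104, 208, 296]  (not all equal)
t=22: [144, 240, 144, 144]  (not all equal)
t=23: [240, 96, 240, 288]  (not all equal)
t=24: [72, 192, 72, 96]  (not all equal)
t=25: [216, 168, 216, 264]  (not all equal)
t=26: [96, 168, 96, 72]  (not all equal)
t=27: [264, 240, 264, 240]  (not all equal)
t=28: [48, 24, 48, 24]  (not all equal)
t=29: [120, 96, 120, 96]  (not all equal)
t=30: [336, 312, 336, 312]  (not all equal)
t=31: [264, 240, 264, 240]  (not all equal)

Answer: never
Key observation: The state at step 27 reappears at step 31 — the system is in a cycle of period 4 from step 27 on.  No step 0..31 is synchronized, and the cycle repeats forever, so no step up to 150 (or ever) has all nodes equal.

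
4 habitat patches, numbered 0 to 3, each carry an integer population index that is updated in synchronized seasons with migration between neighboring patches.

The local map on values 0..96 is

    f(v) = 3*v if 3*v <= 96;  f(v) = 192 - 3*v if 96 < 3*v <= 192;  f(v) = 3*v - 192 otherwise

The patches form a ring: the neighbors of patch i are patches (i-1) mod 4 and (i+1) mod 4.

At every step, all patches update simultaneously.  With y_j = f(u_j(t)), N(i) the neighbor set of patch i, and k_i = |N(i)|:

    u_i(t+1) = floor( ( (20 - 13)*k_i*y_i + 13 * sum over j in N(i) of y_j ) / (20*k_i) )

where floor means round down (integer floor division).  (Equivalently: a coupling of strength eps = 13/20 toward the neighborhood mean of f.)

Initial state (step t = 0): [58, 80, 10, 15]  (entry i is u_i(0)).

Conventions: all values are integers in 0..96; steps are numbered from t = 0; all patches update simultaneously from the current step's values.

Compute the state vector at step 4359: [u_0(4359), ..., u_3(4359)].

Simulating step by step:
t=0: [58, 80, 10, 15]
t=1: [36, 32, 40, 31]
t=2: [90, 84, 86, 83]
t=3: [65, 67, 61, 66]
t=4: [5, 7, 8, 6]
t=5: [17, 20, 21, 18]
t=6: [54, 58, 59, 55]
t=7: [25, 20, 19, 24]
t=8: [69, 63, 62, 68]
t=9: [10, 7, 6, 11]
t=10: [28, 22, 23, 27]
t=11: [77, 72, 71, 78]
t=12: [35, 27, 28, 34]
t=13: [86, 83, 84, 87]
t=14: [64, 60, 61, 65]
t=15: [4, 7, 8, 3]
t=16: [13, 19, 18, 14]
t=17: [45, 50, 51, 44]
t=18: [53, 45, 46, 52]
t=19: [41, 48, 49, 40]
t=20: [63, 53, 54, 62]
t=21: [13, 22, 23, 12]
t=22: [46, 58, 57, 47]
t=23: [41, 30, 29, 42]
t=24: [74, 82, 81, 73]
t=25: [36, 45, 44, 35]
t=26: [76, 66, 67, 77]
t=27: [27, 16, 17, 28]
t=28: [71, 59, 60, 72]
t=29: [20, 15, 16, 19]
t=30: [54, 50, 49, 55]
t=31: [32, 39, 38, 33]
t=32: [88, 82, 81, 89]
t=33: [67, 58, 59, 66]
t=34: [10, 14, 13, 9]
t=35: [32, 37, 36, 31]
t=36: [90, 86, 85, 91]
t=37: [75, 68, 69, 74]
t=38: [25, 19, 18, 26]
t=39: [70, 61, 62, 69]
t=40: [14, 10, 9, 13]
t=41: [37, 32, 31, 36]
t=42: [86, 90, 91, 85]
t=43: [68, 75, 74, 69]
t=44: [19, 25, 26, 18]
t=45: [61, 70, 69, 62]
t=46: [10, 14, 13, 9]

Answer: [70, 61, 62, 69]
Key observation: The state at step 34, [10, 14, 13, 9], reappears at step 46: the system is in a cycle of period 12 from step 34 on.  Therefore the state at step 4359 equals the state at step 34 + ((4359 - 34) mod 12) = 39, which is [70, 61, 62, 69].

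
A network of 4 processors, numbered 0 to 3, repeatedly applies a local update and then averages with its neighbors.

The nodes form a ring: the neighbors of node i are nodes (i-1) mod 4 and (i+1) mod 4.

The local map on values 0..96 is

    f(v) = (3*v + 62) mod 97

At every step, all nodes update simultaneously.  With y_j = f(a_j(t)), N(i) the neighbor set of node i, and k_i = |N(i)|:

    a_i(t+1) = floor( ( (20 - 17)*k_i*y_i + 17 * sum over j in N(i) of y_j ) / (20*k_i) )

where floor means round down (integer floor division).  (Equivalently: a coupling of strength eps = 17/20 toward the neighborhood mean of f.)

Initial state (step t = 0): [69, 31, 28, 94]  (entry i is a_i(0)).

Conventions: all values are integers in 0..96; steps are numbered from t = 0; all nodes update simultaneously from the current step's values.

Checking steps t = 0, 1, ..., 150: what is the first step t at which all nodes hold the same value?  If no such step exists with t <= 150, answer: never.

Answer: 17
Key observation: Synchronization is absorbing here: once all nodes are equal they stay equal, and step 17 is the first all-equal step.

Derivation:
t=0: [69, 31, 28, 94]  (not all equal)
t=1: [58, 61, 54, 60]  (not all equal)
t=2: [48, 38, 46, 37]  (not all equal)
t=3: [67, 19, 66, 19]  (not all equal)
t=4: [29, 60, 28, 60]  (not all equal)
t=5: [48, 50, 48, 50]  (not all equal)
t=6: [17, 12, 17, 12]  (not all equal)
t=7: [3, 13, 3, 13]  (not all equal)
t=8: [14, 60, 14, 60]  (not all equal)
t=9: [41, 13, 41, 13]  (not all equal)
t=10: [16, 75, 16, 75]  (not all equal)
t=11: [81, 25, 81, 25]  (not all equal)
t=12: [36, 17, 36, 17]  (not all equal)
t=13: [24, 64, 24, 64]  (not all equal)
t=14: [56, 40, 56, 40]  (not all equal)
t=15: [77, 43, 77, 43]  (not all equal)
t=16: [80, 15, 80, 15]  (not all equal)
t=17: [10, 10, 10, 10]  (all equal)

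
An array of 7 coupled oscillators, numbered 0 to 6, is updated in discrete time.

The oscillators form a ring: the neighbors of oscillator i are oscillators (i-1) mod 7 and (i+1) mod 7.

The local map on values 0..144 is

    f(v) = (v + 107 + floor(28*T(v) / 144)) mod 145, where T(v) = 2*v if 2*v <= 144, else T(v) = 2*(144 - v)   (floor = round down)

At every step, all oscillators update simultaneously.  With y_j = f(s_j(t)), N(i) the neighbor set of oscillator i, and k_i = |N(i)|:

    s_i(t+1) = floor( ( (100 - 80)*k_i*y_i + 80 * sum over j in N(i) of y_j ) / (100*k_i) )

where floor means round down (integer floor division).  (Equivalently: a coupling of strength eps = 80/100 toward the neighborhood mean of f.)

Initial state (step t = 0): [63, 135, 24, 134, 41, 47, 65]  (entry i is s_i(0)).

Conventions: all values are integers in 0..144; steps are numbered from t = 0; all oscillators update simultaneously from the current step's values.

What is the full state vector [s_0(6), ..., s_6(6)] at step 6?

Simulating step by step:
t=0: [63, 135, 24, 134, 41, 47, 65]
t=1: [70, 95, 107, 83, 54, 33, 40]
t=2: [49, 72, 74, 61, 37, 23, 29]
t=3: [31, 49, 55, 39, 76, 33, 67]
t=4: [35, 23, 26, 44, 22, 49, 15]
t=5: [108, 88, 93, 116, 48, 111, 41]
t=6: [52, 77, 78, 58, 74, 35, 71]

Answer: [52, 77, 78, 58, 74, 35, 71]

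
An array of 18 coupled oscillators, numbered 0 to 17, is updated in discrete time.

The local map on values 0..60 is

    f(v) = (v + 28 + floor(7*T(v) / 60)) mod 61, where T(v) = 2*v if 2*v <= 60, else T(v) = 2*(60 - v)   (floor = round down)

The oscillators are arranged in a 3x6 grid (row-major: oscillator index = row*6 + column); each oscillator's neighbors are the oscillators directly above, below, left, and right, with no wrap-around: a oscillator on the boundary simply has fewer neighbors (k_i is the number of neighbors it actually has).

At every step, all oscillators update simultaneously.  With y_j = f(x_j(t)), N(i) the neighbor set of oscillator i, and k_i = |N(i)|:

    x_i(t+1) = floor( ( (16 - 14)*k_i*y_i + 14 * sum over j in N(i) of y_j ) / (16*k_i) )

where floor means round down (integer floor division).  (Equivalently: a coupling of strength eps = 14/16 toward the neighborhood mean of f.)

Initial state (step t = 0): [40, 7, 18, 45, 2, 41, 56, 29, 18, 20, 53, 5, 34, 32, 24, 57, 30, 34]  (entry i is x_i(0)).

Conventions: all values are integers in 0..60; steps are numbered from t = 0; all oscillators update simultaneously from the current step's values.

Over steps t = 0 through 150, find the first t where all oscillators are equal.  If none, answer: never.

Simulating step by step:
t=0: [40, 7, 18, 45, 2, 41, 56, 29, 18, 20, 53, 5, 34, 32, 24, 57, 30, 34]  (not all equal)
t=1: [27, 22, 35, 40, 17, 29, 8, 25, 41, 30, 28, 15, 13, 19, 30, 35, 15, 17]  (not all equal)
t=2: [40, 25, 23, 18, 10, 41, 34, 41, 17, 7, 31, 20, 44, 37, 20, 16, 22, 46]  (not all equal)
t=3: [29, 30, 52, 44, 24, 41, 11, 28, 40, 37, 40, 15, 8, 23, 36, 47, 26, 48]  (not all equal)
t=4: [19, 7, 10, 26, 17, 46, 16, 24, 9, 12, 39, 17, 47, 20, 25, 24, 20, 48]  (not all equal)
t=5: [42, 47, 44, 45, 31, 44, 42, 45, 47, 41, 42, 18, 45, 45, 50, 51, 31, 45]  (not all equal)
t=6: [14, 14, 16, 10, 12, 25, 14, 15, 15, 15, 16, 18, 14, 16, 17, 12, 14, 25]  (not all equal)
t=7: [45, 45, 44, 44, 47, 47, 45, 45, 46, 44, 45, 53, 45, 46, 45, 45, 48, 48]  (not all equal)
t=8: [15, 14, 14, 14, 15, 18, 15, 15, 14, 14, 16, 16, 15, 15, 15, 15, 15, 18]  (not all equal)
t=9: [45, 45, 45, 45, 47, 46, 46, 45, 45, 45, 46, 48, 46, 46, 45, 45, 47, 46]  (not all equal)
t=10: [15, 15, 15, 15, 15, 16, 15, 15, 15, 15, 16, 16, 16, 15, 15, 15, 15, 16]  (not all equal)
t=11: [46, 46, 46, 46, 46, 46, 46, 46, 46, 46, 46, 47, 46, 46, 46, 46, 46, 46]  (not all equal)
t=12: [16, 16, 16, 16, 16, 16, 16, 16, 16, 16, 16, 16, 16, 16, 16, 16, 16, 16]  (all equal)

Answer: 12
Key observation: Synchronization is absorbing here: once all oscillators are equal they stay equal, and step 12 is the first all-equal step.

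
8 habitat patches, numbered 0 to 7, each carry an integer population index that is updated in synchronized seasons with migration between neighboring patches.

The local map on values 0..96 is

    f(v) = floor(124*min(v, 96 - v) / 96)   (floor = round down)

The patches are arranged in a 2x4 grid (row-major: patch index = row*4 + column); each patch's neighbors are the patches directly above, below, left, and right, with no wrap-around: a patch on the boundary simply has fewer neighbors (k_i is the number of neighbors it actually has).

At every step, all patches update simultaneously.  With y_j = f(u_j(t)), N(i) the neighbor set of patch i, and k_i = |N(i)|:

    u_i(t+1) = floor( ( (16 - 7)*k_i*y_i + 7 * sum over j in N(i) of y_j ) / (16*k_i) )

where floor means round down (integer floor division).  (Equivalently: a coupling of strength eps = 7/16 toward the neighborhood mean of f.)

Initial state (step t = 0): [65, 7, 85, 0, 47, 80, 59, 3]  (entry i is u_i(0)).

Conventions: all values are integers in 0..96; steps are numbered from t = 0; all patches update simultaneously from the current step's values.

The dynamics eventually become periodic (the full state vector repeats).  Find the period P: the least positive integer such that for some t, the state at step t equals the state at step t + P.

Answer: 4
Key observation: The state at step 27, [60, 60, 60, 60, 60, 60, 60, 60], reappears at step 31 — and no state repeats earlier — so the cycle the system enters has period 4.

Derivation:
t=0: [65, 7, 85, 0, 47, 80, 59, 3]
t=1: [37, 15, 16, 3, 46, 28, 31, 11]
t=2: [43, 25, 20, 9, 51, 37, 32, 17]
t=3: [50, 36, 26, 16, 54, 45, 36, 23]
t=4: [55, 47, 34, 24, 55, 53, 43, 30]
t=5: [53, 55, 45, 35, 52, 55, 50, 40]
t=6: [54, 53, 55, 49, 54, 53, 56, 51]
t=7: [54, 54, 53, 57, 54, 54, 52, 56]
t=8: [54, 54, 54, 51, 54, 54, 54, 51]
t=9: [54, 54, 54, 57, 54, 54, 54, 57]
t=10: [54, 54, 53, 50, 54, 54, 53, 50]
t=11: [54, 54, 55, 58, 54, 54, 55, 58]
t=12: [54, 53, 51, 49, 54, 53, 51, 49]
t=13: [54, 55, 57, 59, 54, 55, 57, 59]
t=14: [53, 52, 49, 47, 53, 52, 49, 47]
t=15: [55, 56, 59, 60, 55, 56, 59, 60]
t=16: [51, 50, 47, 46, 51, 50, 47, 46]
t=17: [58, 59, 59, 59, 58, 59, 59, 59]
t=18: [48, 47, 47, 47, 48, 47, 47, 47]
t=19: [61, 60, 60, 60, 61, 60, 60, 60]
t=20: [45, 45, 46, 46, 45, 45, 46, 46]
t=21: [58, 58, 58, 59, 58, 58, 58, 59]
t=22: [49, 49, 48, 47, 49, 49, 48, 47]
t=23: [60, 60, 61, 60, 60, 60, 61, 60]
t=24: [46, 45, 45, 45, 46, 45, 45, 45]
t=25: [58, 58, 58, 58, 58, 58, 58, 58]
t=26: [49, 49, 49, 49, 49, 49, 49, 49]
t=27: [60, 60, 60, 60, 60, 60, 60, 60]
t=28: [46, 46, 46, 46, 46, 46, 46, 46]
t=29: [59, 59, 59, 59, 59, 59, 59, 59]
t=30: [47, 47, 47, 47, 47, 47, 47, 47]
t=31: [60, 60, 60, 60, 60, 60, 60, 60]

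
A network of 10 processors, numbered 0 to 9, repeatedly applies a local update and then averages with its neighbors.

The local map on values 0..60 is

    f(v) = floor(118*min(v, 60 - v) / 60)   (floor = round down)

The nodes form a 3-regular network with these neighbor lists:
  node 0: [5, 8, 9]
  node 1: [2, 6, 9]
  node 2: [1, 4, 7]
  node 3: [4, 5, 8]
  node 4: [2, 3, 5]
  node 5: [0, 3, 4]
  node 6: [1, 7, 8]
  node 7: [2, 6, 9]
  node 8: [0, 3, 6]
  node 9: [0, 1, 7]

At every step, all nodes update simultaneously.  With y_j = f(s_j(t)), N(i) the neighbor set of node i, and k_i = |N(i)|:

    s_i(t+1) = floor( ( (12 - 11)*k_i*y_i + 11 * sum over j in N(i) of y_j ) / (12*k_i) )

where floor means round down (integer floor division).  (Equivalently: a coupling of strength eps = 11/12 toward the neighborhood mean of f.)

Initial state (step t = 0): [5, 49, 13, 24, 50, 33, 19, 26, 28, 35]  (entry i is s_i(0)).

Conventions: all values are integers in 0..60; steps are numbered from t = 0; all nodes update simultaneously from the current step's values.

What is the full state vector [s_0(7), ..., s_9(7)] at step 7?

Simulating step by step:
t=0: [5, 49, 13, 24, 50, 33, 19, 26, 28, 35]
t=1: [48, 35, 29, 42, 39, 27, 41, 38, 33, 28]
t=2: [51, 49, 45, 47, 47, 34, 47, 49, 33, 39]
t=3: [45, 30, 22, 41, 34, 24, 31, 30, 24, 21]
t=4: [43, 48, 55, 47, 43, 39, 55, 48, 41, 48]
t=5: [33, 14, 24, 36, 25, 31, 26, 14, 23, 26]
t=6: [51, 47, 35, 50, 50, 50, 34, 47, 49, 36]
t=7: [28, 47, 25, 19, 28, 18, 25, 47, 28, 24]

Answer: [28, 47, 25, 19, 28, 18, 25, 47, 28, 24]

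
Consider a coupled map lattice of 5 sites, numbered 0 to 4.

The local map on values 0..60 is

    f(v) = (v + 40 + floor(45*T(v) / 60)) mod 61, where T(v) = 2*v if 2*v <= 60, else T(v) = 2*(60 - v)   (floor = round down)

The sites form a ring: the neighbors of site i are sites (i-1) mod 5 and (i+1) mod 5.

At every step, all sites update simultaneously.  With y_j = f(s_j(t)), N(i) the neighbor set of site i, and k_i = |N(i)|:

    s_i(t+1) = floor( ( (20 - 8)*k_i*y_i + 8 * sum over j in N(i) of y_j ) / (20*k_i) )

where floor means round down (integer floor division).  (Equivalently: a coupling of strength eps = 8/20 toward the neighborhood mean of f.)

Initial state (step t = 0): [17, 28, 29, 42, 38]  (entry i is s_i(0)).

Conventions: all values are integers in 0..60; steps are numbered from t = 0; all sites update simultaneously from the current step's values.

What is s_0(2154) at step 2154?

Answer: s_0(2154) = 46
Key observation: The state at step 4, [46, 46, 46, 46, 46], reappears at step 5: the system is in a cycle of period 1 from step 4 on.  Therefore the state at step 2154 equals the state at step 4 + ((2154 - 4) mod 1) = 4, which is [46, 46, 46, 46, 46].

Derivation:
t=0: [17, 28, 29, 42, 38]
t=1: [32, 43, 50, 49, 43]
t=2: [50, 47, 44, 44, 47]
t=3: [44, 45, 46, 46, 45]
t=4: [46, 46, 46, 46, 46]
t=5: [46, 46, 46, 46, 46]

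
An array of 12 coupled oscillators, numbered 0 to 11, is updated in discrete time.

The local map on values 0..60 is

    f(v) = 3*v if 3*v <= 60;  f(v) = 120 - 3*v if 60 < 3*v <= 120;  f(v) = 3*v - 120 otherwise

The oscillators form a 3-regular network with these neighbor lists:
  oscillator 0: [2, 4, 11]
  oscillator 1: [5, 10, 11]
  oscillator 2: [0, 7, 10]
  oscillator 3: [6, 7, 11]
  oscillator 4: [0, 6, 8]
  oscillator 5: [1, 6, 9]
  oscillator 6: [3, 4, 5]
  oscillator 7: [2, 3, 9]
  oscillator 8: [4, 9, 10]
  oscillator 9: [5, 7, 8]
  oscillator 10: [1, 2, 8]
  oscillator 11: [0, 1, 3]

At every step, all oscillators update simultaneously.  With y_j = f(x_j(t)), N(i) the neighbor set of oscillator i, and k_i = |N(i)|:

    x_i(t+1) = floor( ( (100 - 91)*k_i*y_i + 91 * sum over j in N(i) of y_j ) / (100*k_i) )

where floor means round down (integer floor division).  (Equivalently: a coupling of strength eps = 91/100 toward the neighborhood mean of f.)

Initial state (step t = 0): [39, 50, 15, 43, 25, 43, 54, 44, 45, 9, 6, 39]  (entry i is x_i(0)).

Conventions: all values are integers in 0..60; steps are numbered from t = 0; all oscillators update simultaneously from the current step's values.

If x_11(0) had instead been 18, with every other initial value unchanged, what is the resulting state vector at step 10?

Simulating step by step:
t=0: [39, 50, 15, 43, 25, 43, 54, 44, 45, 9, 6, 18]
t=1: [43, 27, 14, 33, 22, 30, 22, 25, 28, 13, 28, 17]
t=2: [45, 39, 31, 47, 34, 42, 36, 34, 42, 37, 38, 25]
t=3: [28, 17, 14, 24, 11, 7, 14, 18, 10, 9, 11, 15]
t=4: [39, 34, 41, 47, 35, 38, 34, 40, 30, 34, 40, 45]
t=5: [10, 7, 1, 11, 16, 16, 14, 12, 12, 12, 15, 14]
t=6: [30, 42, 33, 39, 37, 34, 42, 25, 42, 39, 22, 29]
t=7: [21, 32, 41, 25, 13, 6, 9, 12, 20, 21, 14, 14]
t=8: [30, 33, 41, 35, 47, 34, 33, 35, 47, 39, 30, 42]
t=9: [11, 18, 23, 14, 23, 15, 18, 7, 18, 16, 16, 20]
t=10: [52, 51, 35, 44, 47, 51, 46, 44, 49, 40, 52, 44]

Answer: [52, 51, 35, 44, 47, 51, 46, 44, 49, 40, 52, 44]
Key observation: This trace re-runs the system from the modified initial state.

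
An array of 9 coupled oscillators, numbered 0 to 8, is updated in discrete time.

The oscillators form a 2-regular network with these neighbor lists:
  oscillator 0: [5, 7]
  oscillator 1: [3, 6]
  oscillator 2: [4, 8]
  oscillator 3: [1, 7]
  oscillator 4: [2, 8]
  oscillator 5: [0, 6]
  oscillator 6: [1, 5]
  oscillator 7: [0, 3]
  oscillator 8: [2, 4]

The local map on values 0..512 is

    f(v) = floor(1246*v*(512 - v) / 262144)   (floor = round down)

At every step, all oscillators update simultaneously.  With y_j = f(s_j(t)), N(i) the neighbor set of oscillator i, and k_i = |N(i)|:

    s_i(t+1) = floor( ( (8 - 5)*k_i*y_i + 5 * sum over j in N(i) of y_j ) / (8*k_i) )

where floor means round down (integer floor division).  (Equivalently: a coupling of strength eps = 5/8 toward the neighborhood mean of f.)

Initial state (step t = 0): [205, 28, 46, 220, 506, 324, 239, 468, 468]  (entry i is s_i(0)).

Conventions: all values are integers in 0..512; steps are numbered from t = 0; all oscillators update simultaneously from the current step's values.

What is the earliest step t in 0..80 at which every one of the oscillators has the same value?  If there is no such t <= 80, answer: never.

Simulating step by step:
t=0: [205, 28, 46, 220, 506, 324, 239, 468, 468]  (not all equal)
t=1: [232, 216, 72, 164, 67, 298, 226, 225, 72]  (not all equal)
t=2: [305, 294, 147, 291, 146, 305, 304, 295, 147]  (not all equal)
t=3: [301, 303, 254, 304, 254, 300, 301, 303, 254]  (not all equal)
t=4: [301, 300, 311, 300, 311, 301, 301, 300, 311]  (not all equal)
t=5: [301, 301, 297, 302, 297, 301, 301, 301, 297]  (not all equal)
t=6: [301, 301, 303, 301, 303, 301, 301, 301, 303]  (not all equal)
t=7: [301, 301, 301, 301, 301, 301, 301, 301, 301]  (all equal)

Answer: 7
Key observation: Synchronization is absorbing here: once all oscillators are equal they stay equal, and step 7 is the first all-equal step.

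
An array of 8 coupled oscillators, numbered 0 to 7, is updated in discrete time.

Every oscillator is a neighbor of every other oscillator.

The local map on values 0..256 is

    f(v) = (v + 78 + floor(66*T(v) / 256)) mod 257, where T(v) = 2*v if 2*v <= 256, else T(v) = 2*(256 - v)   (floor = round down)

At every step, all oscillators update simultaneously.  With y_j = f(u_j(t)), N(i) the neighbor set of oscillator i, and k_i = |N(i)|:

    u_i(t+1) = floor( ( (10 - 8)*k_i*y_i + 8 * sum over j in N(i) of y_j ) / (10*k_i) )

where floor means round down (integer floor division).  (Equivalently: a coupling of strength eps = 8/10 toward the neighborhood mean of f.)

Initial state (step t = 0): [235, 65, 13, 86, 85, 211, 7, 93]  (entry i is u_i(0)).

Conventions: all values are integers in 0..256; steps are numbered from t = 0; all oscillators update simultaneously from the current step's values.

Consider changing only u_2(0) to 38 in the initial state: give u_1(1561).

Answer: u_1(1561) = 42
Key observation: The state at step 7, [42, 42, 42, 42, 42, 42, 42, 42], reappears at step 14: the system is in a cycle of period 7 from step 7 on.  Therefore the state at step 1561 equals the state at step 7 + ((1561 - 7) mod 7) = 7, which is [42, 42, 42, 42, 42, 42, 42, 42].

Derivation:
t=0: [235, 65, 38, 86, 85, 211, 7, 93]
t=1: [137, 146, 143, 149, 149, 136, 139, 150]
t=2: [21, 22, 22, 22, 22, 21, 21, 22]
t=3: [110, 110, 110, 110, 110, 110, 110, 110]
t=4: [244, 244, 244, 244, 244, 244, 244, 244]
t=5: [71, 71, 71, 71, 71, 71, 71, 71]
t=6: [185, 185, 185, 185, 185, 185, 185, 185]
t=7: [42, 42, 42, 42, 42, 42, 42, 42]
t=8: [141, 141, 141, 141, 141, 141, 141, 141]
t=9: [21, 21, 21, 21, 21, 21, 21, 21]
t=10: [109, 109, 109, 109, 109, 109, 109, 109]
t=11: [243, 243, 243, 243, 243, 243, 243, 243]
t=12: [70, 70, 70, 70, 70, 70, 70, 70]
t=13: [184, 184, 184, 184, 184, 184, 184, 184]
t=14: [42, 42, 42, 42, 42, 42, 42, 42]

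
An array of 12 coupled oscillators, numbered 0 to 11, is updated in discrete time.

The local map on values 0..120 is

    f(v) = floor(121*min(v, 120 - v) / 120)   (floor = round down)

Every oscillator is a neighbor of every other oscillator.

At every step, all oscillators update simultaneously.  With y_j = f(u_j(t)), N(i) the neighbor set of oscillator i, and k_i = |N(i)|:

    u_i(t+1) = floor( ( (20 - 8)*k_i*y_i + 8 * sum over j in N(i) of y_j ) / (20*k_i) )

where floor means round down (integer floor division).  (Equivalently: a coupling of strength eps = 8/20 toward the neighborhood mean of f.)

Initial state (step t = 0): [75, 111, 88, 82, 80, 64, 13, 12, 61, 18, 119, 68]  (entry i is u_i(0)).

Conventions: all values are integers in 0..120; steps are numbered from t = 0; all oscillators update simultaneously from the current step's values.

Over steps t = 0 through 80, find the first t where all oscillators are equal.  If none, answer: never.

Answer: 7
Key observation: Synchronization is absorbing here: once all oscillators are equal they stay equal, and step 7 is the first all-equal step.

Derivation:
t=0: [75, 111, 88, 82, 80, 64, 13, 12, 61, 18, 119, 68]  (not all equal)
t=1: [39, 18, 31, 35, 36, 45, 20, 20, 46, 23, 14, 42]  (not all equal)
t=2: [35, 23, 30, 33, 33, 38, 24, 24, 39, 26, 21, 37]  (not all equal)
t=3: [32, 26, 30, 31, 31, 34, 26, 26, 35, 27, 25, 34]  (not all equal)
t=4: [31, 27, 29, 30, 30, 32, 27, 27, 32, 28, 27, 32]  (not all equal)
t=5: [30, 28, 29, 29, 29, 30, 28, 28, 30, 28, 28, 30]  (not all equal)
t=6: [29, 28, 28, 28, 28, 29, 28, 28, 29, 28, 28, 29]  (not all equal)
t=7: [28, 28, 28, 28, 28, 28, 28, 28, 28, 28, 28, 28]  (all equal)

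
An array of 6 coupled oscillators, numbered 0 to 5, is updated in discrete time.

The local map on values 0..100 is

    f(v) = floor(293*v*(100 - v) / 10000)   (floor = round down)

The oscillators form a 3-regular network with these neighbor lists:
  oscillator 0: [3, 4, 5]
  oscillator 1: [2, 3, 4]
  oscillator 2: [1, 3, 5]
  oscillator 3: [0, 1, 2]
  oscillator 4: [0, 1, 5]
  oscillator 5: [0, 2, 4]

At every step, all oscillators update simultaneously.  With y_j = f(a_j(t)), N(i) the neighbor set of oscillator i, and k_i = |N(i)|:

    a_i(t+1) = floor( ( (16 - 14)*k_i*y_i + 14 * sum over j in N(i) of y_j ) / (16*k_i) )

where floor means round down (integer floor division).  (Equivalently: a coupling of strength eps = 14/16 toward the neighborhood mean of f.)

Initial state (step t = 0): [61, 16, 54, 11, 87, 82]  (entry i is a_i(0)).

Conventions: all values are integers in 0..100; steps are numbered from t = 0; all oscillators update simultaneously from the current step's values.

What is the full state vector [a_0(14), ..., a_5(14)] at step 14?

Simulating step by step:
t=0: [61, 16, 54, 11, 87, 82]
t=1: [38, 43, 41, 56, 48, 56]
t=2: [71, 71, 71, 70, 70, 70]
t=3: [60, 60, 60, 60, 60, 60]
t=4: [70, 70, 70, 70, 70, 70]
t=5: [61, 61, 61, 61, 61, 61]
t=6: [69, 69, 69, 69, 69, 69]
t=7: [62, 62, 62, 62, 62, 62]
t=8: [69, 69, 69, 69, 69, 69]
t=9: [62, 62, 62, 62, 62, 62]
t=10: [69, 69, 69, 69, 69, 69]
t=11: [62, 62, 62, 62, 62, 62]
t=12: [69, 69, 69, 69, 69, 69]
t=13: [62, 62, 62, 62, 62, 62]
t=14: [69, 69, 69, 69, 69, 69]

Answer: [69, 69, 69, 69, 69, 69]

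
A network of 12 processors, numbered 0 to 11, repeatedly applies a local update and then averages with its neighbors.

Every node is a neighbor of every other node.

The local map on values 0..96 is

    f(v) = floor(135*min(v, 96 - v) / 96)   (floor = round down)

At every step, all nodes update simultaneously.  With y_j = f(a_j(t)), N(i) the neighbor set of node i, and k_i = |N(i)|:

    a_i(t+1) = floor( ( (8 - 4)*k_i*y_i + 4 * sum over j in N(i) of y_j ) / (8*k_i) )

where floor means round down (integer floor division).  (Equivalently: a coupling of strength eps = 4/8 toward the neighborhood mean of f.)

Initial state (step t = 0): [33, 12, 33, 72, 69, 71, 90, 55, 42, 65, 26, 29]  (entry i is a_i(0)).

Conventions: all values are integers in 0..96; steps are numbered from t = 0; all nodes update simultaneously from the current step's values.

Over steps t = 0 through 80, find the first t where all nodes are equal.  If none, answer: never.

Answer: 8
Key observation: Synchronization is absorbing here: once all nodes are equal they stay equal, and step 8 is the first all-equal step.

Derivation:
t=0: [33, 12, 33, 72, 69, 71, 90, 55, 42, 65, 26, 29]  (not all equal)
t=1: [41, 28, 41, 35, 37, 36, 24, 46, 47, 40, 37, 38]  (not all equal)
t=2: [54, 46, 54, 50, 52, 51, 43, 57, 58, 54, 52, 52]  (not all equal)
t=3: [59, 61, 59, 61, 60, 61, 59, 57, 56, 59, 60, 60]  (not all equal)
t=4: [51, 50, 51, 50, 50, 50, 51, 52, 53, 51, 50, 50]  (not all equal)
t=5: [63, 63, 63, 63, 63, 63, 63, 62, 61, 63, 63, 63]  (not all equal)
t=6: [46, 46, 46, 46, 46, 46, 46, 46, 47, 46, 46, 46]  (not all equal)
t=7: [64, 64, 64, 64, 64, 64, 64, 64, 65, 64, 64, 64]  (not all equal)
t=8: [44, 44, 44, 44, 44, 44, 44, 44, 44, 44, 44, 44]  (all equal)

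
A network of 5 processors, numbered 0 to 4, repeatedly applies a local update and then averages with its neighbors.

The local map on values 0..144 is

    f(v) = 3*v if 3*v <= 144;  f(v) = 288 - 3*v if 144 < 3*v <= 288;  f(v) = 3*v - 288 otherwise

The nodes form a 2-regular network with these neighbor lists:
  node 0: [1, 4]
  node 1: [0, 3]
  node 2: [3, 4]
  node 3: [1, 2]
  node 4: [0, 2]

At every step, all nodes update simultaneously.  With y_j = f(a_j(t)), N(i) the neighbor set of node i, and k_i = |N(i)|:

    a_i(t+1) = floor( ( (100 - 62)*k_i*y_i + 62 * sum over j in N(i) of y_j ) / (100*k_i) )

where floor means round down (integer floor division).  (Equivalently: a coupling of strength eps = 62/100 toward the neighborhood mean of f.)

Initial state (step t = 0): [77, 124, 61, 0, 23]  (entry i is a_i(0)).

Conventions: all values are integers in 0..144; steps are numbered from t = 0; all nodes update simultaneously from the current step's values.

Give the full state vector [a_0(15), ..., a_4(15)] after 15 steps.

Simulating step by step:
t=0: [77, 124, 61, 0, 23]
t=1: [69, 49, 61, 58, 76]
t=2: [93, 114, 93, 119, 80]
t=3: [35, 44, 39, 45, 23]
t=4: [102, 124, 107, 128, 95]
t=5: [33, 67, 43, 72, 16]
t=6: [79, 86, 86, 94, 88]
t=7: [36, 29, 20, 20, 34]
t=8: [99, 85, 73, 68, 90]
t=9: [19, 41, 57, 63, 31]
t=10: [88, 95, 103, 112, 89]
t=11: [16, 23, 29, 25, 21]
t=12: [59, 64, 75, 76, 65]
t=13: [100, 89, 71, 72, 89]
t=14: [17, 34, 57, 57, 34]
t=15: [82, 90, 112, 112, 90]

Answer: [82, 90, 112, 112, 90]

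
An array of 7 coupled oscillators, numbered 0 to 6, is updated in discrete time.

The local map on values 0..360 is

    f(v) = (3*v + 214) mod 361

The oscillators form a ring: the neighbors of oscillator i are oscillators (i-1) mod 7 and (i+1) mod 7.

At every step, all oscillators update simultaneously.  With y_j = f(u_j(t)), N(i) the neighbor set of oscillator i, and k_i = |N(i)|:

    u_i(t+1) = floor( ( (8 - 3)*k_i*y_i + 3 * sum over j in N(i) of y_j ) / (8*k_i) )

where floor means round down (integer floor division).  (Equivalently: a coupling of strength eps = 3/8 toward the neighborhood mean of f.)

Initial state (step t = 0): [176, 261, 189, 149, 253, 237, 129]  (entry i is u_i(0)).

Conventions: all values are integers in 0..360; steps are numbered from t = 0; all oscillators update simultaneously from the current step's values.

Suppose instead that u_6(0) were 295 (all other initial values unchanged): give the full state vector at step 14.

Simulating step by step:
t=0: [176, 261, 189, 149, 253, 237, 295]
t=1: [67, 186, 144, 245, 251, 176, 51]
t=2: [44, 94, 230, 241, 199, 59, 17]
t=3: [291, 183, 179, 185, 101, 85, 236]
t=4: [47, 31, 34, 64, 126, 134, 146]
t=5: [334, 317, 263, 130, 200, 257, 296]
t=6: [102, 128, 236, 221, 152, 185, 86]
t=7: [164, 215, 198, 192, 231, 108, 108]
t=8: [274, 166, 92, 93, 161, 178, 208]
t=9: [283, 302, 171, 169, 239, 101, 136]
t=10: [269, 88, 77, 265, 227, 185, 256]
t=11: [257, 144, 128, 227, 170, 110, 227]
t=12: [250, 271, 234, 152, 68, 147, 191]
t=13: [220, 272, 236, 240, 148, 206, 141]
t=14: [204, 258, 222, 225, 246, 176, 221]

Answer: [204, 258, 222, 225, 246, 176, 221]
Key observation: This trace re-runs the system from the modified initial state.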